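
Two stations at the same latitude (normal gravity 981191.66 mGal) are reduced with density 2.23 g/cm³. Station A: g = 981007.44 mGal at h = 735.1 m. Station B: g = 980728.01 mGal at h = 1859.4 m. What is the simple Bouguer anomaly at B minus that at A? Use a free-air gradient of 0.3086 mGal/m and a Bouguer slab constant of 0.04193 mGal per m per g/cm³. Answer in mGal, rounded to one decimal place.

Δg_SB(A) = 981007.44 − 981191.66 + 0.3086×735.1 − 0.04193×2.23×735.1 = -26.10 mGal
Δg_SB(B) = 980728.01 − 981191.66 + 0.3086×1859.4 − 0.04193×2.23×1859.4 = -63.70 mGal
Difference = -63.70 − (-26.10) = -37.60 mGal

-37.6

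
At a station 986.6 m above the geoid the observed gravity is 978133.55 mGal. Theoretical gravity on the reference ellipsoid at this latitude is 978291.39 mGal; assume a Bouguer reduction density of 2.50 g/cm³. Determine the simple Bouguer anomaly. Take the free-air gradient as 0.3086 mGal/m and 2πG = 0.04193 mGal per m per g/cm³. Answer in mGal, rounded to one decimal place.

43.2

Free-air correction = 0.3086 × 986.6 = 304.46 mGal
Free-air anomaly = 978133.55 − 978291.39 + (304.46) = 146.62 mGal
Bouguer slab correction = 0.04193 × 2.50 × 986.6 = 103.42 mGal
Simple Bouguer anomaly = 146.62 − (103.42) = 43.20 mGal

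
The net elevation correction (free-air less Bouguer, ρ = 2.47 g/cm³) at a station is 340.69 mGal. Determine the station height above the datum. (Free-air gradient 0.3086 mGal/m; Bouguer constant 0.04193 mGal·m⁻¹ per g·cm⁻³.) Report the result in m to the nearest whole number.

Combined gradient = 0.3086 − 0.04193 × 2.47 = 0.2050329 mGal/m
h = 340.69 / 0.2050329 = 1661.64 m

1662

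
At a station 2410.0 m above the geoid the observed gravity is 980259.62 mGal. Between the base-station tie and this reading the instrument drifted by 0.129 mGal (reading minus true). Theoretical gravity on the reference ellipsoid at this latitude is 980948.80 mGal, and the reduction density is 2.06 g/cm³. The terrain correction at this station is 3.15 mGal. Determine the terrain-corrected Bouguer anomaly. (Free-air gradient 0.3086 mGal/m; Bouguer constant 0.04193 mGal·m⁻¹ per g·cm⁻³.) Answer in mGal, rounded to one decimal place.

-150.6

Drift-corrected reading = 980259.62 − (0.129) = 980259.491 mGal
Free-air correction = 0.3086 × 2410.0 = 743.73 mGal
Free-air anomaly = 980259.491 − 980948.80 + (743.73) = 54.421 mGal
Bouguer slab correction = 0.04193 × 2.06 × 2410.0 = 208.17 mGal
Simple Bouguer anomaly = 54.421 − (208.17) = -153.749 mGal
Complete Bouguer anomaly = -153.749 + 3.15 = -150.599 mGal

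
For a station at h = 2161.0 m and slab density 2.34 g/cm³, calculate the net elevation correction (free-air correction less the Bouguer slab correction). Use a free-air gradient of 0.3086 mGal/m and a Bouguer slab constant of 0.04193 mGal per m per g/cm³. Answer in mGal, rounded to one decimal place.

Combined gradient = 0.3086 − 0.04193 × 2.34 = 0.2104838 mGal/m
Combined elevation correction = 0.2104838 × 2161.0 = 454.9 mGal

454.9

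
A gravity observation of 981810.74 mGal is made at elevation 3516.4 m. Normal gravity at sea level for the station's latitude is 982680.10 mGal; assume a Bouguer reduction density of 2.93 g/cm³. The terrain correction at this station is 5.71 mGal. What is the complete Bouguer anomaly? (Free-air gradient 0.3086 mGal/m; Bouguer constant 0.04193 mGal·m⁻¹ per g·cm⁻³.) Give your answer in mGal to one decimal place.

Free-air correction = 0.3086 × 3516.4 = 1085.16 mGal
Free-air anomaly = 981810.74 − 982680.10 + (1085.16) = 215.80 mGal
Bouguer slab correction = 0.04193 × 2.93 × 3516.4 = 432.01 mGal
Simple Bouguer anomaly = 215.80 − (432.01) = -216.21 mGal
Complete Bouguer anomaly = -216.21 + 5.71 = -210.50 mGal

-210.5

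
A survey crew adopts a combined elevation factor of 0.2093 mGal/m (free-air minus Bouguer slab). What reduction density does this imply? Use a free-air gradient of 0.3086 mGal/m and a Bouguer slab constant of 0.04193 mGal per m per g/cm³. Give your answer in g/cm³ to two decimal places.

2.37

0.2093 = 0.3086 − 0.04193 × ρ
ρ = (0.3086 − 0.2093) / 0.04193 = 2.37 g/cm³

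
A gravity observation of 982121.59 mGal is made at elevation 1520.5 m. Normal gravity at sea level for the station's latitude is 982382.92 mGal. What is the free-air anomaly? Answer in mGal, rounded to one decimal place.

Free-air correction = 0.3086 × 1520.5 = 469.23 mGal
Free-air anomaly = 982121.59 − 982382.92 + (469.23) = 207.90 mGal

207.9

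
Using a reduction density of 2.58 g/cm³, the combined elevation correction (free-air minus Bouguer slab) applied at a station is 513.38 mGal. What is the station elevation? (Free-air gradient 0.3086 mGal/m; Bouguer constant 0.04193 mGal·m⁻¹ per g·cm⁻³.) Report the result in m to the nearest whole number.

Combined gradient = 0.3086 − 0.04193 × 2.58 = 0.2004206 mGal/m
h = 513.38 / 0.2004206 = 2561.51 m

2562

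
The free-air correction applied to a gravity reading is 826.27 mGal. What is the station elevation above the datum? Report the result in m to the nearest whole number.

h = 826.27 / 0.3086 = 2677.48 m

2677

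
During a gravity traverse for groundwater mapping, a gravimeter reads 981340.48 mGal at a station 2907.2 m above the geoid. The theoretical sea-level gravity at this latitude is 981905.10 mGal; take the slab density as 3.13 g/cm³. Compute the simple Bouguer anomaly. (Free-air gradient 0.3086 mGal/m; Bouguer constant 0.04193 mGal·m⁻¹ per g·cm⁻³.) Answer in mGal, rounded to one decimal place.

Free-air correction = 0.3086 × 2907.2 = 897.16 mGal
Free-air anomaly = 981340.48 − 981905.10 + (897.16) = 332.54 mGal
Bouguer slab correction = 0.04193 × 3.13 × 2907.2 = 381.54 mGal
Simple Bouguer anomaly = 332.54 − (381.54) = -49.00 mGal

-49.0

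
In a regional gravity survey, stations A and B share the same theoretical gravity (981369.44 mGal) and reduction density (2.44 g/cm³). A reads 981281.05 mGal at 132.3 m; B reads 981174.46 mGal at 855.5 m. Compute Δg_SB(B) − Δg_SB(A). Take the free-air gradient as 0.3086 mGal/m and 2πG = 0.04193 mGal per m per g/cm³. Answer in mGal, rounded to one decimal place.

Δg_SB(A) = 981281.05 − 981369.44 + 0.3086×132.3 − 0.04193×2.44×132.3 = -61.10 mGal
Δg_SB(B) = 981174.46 − 981369.44 + 0.3086×855.5 − 0.04193×2.44×855.5 = -18.50 mGal
Difference = -18.50 − (-61.10) = 42.60 mGal

42.6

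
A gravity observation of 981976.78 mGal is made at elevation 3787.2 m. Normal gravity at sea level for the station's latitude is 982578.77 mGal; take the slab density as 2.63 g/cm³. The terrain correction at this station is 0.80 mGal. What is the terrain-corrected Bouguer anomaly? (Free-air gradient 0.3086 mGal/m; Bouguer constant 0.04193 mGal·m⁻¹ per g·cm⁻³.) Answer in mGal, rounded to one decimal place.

149.9

Free-air correction = 0.3086 × 3787.2 = 1168.73 mGal
Free-air anomaly = 981976.78 − 982578.77 + (1168.73) = 566.74 mGal
Bouguer slab correction = 0.04193 × 2.63 × 3787.2 = 417.64 mGal
Simple Bouguer anomaly = 566.74 − (417.64) = 149.10 mGal
Complete Bouguer anomaly = 149.10 + 0.80 = 149.90 mGal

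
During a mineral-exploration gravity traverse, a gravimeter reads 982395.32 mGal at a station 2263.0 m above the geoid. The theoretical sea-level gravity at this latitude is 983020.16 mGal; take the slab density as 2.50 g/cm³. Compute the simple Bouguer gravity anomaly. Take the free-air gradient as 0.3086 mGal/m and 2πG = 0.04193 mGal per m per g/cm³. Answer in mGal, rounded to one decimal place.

-163.7

Free-air correction = 0.3086 × 2263.0 = 698.36 mGal
Free-air anomaly = 982395.32 − 983020.16 + (698.36) = 73.52 mGal
Bouguer slab correction = 0.04193 × 2.50 × 2263.0 = 237.22 mGal
Simple Bouguer anomaly = 73.52 − (237.22) = -163.70 mGal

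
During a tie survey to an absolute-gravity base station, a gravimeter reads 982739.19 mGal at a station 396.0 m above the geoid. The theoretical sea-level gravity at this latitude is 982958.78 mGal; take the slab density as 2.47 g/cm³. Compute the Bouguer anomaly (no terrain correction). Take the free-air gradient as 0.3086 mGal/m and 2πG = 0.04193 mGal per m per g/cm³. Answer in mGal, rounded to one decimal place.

-138.4

Free-air correction = 0.3086 × 396.0 = 122.21 mGal
Free-air anomaly = 982739.19 − 982958.78 + (122.21) = -97.38 mGal
Bouguer slab correction = 0.04193 × 2.47 × 396.0 = 41.01 mGal
Simple Bouguer anomaly = -97.38 − (41.01) = -138.39 mGal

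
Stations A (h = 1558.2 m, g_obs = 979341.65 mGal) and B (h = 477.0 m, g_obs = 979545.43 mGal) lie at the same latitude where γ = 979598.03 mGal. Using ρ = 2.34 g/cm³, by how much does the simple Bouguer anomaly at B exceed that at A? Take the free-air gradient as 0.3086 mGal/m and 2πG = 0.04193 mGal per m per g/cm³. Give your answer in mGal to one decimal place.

Δg_SB(A) = 979341.65 − 979598.03 + 0.3086×1558.2 − 0.04193×2.34×1558.2 = 71.60 mGal
Δg_SB(B) = 979545.43 − 979598.03 + 0.3086×477.0 − 0.04193×2.34×477.0 = 47.80 mGal
Difference = 47.80 − (71.60) = -23.80 mGal

-23.8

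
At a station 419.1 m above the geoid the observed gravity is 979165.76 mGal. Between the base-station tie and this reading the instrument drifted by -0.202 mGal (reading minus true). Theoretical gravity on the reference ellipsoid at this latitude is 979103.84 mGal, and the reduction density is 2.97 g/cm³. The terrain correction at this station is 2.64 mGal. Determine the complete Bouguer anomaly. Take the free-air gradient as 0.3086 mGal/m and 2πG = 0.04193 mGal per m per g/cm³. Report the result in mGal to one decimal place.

141.9

Drift-corrected reading = 979165.76 − (-0.202) = 979165.962 mGal
Free-air correction = 0.3086 × 419.1 = 129.33 mGal
Free-air anomaly = 979165.962 − 979103.84 + (129.33) = 191.452 mGal
Bouguer slab correction = 0.04193 × 2.97 × 419.1 = 52.19 mGal
Simple Bouguer anomaly = 191.452 − (52.19) = 139.262 mGal
Complete Bouguer anomaly = 139.262 + 2.64 = 141.902 mGal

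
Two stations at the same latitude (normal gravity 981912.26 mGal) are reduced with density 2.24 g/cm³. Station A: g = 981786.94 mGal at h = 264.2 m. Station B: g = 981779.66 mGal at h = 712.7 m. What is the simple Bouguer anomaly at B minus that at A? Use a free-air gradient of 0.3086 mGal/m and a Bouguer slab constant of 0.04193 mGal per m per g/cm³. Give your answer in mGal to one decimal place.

89.0

Δg_SB(A) = 981786.94 − 981912.26 + 0.3086×264.2 − 0.04193×2.24×264.2 = -68.60 mGal
Δg_SB(B) = 981779.66 − 981912.26 + 0.3086×712.7 − 0.04193×2.24×712.7 = 20.40 mGal
Difference = 20.40 − (-68.60) = 89.00 mGal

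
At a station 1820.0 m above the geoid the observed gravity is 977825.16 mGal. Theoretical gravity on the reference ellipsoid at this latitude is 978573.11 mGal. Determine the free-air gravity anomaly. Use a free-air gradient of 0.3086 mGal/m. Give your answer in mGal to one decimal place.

Free-air correction = 0.3086 × 1820.0 = 561.65 mGal
Free-air anomaly = 977825.16 − 978573.11 + (561.65) = -186.30 mGal

-186.3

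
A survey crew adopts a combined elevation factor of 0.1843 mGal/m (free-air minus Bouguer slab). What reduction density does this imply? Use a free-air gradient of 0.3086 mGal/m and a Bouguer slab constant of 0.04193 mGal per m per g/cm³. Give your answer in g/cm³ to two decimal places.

2.96

0.1843 = 0.3086 − 0.04193 × ρ
ρ = (0.3086 − 0.1843) / 0.04193 = 2.96 g/cm³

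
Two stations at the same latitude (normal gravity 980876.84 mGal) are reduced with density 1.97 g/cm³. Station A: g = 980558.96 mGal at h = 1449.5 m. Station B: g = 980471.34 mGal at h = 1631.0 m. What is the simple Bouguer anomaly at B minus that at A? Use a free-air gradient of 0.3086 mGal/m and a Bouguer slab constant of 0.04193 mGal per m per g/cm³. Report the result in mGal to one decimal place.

-46.6

Δg_SB(A) = 980558.96 − 980876.84 + 0.3086×1449.5 − 0.04193×1.97×1449.5 = 9.70 mGal
Δg_SB(B) = 980471.34 − 980876.84 + 0.3086×1631.0 − 0.04193×1.97×1631.0 = -36.90 mGal
Difference = -36.90 − (9.70) = -46.60 mGal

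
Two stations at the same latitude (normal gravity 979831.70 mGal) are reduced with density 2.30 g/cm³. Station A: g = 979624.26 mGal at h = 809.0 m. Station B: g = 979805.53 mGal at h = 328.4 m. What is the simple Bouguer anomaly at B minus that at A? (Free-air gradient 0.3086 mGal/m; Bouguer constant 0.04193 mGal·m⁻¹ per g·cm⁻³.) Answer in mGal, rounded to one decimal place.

Δg_SB(A) = 979624.26 − 979831.70 + 0.3086×809.0 − 0.04193×2.30×809.0 = -35.80 mGal
Δg_SB(B) = 979805.53 − 979831.70 + 0.3086×328.4 − 0.04193×2.30×328.4 = 43.50 mGal
Difference = 43.50 − (-35.80) = 79.30 mGal

79.3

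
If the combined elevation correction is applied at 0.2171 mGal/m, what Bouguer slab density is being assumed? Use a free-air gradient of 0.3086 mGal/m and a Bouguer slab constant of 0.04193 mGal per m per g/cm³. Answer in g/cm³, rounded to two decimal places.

2.18

0.2171 = 0.3086 − 0.04193 × ρ
ρ = (0.3086 − 0.2171) / 0.04193 = 2.18 g/cm³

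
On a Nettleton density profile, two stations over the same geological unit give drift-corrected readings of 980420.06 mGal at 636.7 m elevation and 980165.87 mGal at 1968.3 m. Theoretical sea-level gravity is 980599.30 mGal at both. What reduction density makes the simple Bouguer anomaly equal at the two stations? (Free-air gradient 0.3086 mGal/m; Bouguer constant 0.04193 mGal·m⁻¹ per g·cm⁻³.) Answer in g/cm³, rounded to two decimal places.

Δg_obs = 980165.87 − 980420.06 = -254.19 mGal over Δh = 1968.3 − 636.7 = 1331.6 m
Equal Bouguer anomalies ⇒ Δg_obs + (0.3086 − 0.04193ρ)·Δh = 0
0.3086 − 0.04193ρ = −Δg_obs/Δh = 0.19089
ρ = (0.3086 − 0.19089) / 0.04193 = 2.81 g/cm³

2.81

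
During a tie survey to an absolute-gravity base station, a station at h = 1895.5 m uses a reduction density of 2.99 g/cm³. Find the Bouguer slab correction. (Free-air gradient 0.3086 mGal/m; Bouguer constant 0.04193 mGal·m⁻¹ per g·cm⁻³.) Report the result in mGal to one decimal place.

237.6

Bouguer slab correction = 0.04193 × 2.99 × 1895.5 = 237.6 mGal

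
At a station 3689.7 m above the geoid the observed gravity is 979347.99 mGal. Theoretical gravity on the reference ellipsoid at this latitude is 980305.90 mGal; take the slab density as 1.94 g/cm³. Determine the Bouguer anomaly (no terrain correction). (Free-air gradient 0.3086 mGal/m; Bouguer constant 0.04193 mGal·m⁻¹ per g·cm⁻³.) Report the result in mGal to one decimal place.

Free-air correction = 0.3086 × 3689.7 = 1138.64 mGal
Free-air anomaly = 979347.99 − 980305.90 + (1138.64) = 180.73 mGal
Bouguer slab correction = 0.04193 × 1.94 × 3689.7 = 300.14 mGal
Simple Bouguer anomaly = 180.73 − (300.14) = -119.41 mGal

-119.4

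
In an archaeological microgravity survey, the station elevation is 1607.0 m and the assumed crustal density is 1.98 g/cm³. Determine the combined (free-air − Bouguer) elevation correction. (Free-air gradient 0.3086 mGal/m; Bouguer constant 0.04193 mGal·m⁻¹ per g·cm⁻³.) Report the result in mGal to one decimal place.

Combined gradient = 0.3086 − 0.04193 × 1.98 = 0.2255786 mGal/m
Combined elevation correction = 0.2255786 × 1607.0 = 362.5 mGal

362.5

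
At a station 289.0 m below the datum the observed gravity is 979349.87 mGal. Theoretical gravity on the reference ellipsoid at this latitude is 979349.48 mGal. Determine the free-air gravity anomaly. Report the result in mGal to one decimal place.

Free-air correction = 0.3086 × -289.0 = -89.19 mGal
Free-air anomaly = 979349.87 − 979349.48 + (-89.19) = -88.80 mGal

-88.8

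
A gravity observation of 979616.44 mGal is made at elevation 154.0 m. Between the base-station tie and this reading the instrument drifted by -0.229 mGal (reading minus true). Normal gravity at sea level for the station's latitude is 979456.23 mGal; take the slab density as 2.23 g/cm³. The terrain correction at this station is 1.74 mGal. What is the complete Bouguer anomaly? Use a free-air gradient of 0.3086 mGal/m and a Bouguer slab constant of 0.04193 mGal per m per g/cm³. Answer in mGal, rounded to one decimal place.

195.3

Drift-corrected reading = 979616.44 − (-0.229) = 979616.669 mGal
Free-air correction = 0.3086 × 154.0 = 47.52 mGal
Free-air anomaly = 979616.669 − 979456.23 + (47.52) = 207.959 mGal
Bouguer slab correction = 0.04193 × 2.23 × 154.0 = 14.40 mGal
Simple Bouguer anomaly = 207.959 − (14.40) = 193.559 mGal
Complete Bouguer anomaly = 193.559 + 1.74 = 195.299 mGal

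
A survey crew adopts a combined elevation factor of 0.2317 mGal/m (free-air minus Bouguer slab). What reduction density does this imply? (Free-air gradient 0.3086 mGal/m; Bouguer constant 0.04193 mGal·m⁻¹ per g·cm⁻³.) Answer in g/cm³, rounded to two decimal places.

1.83

0.2317 = 0.3086 − 0.04193 × ρ
ρ = (0.3086 − 0.2317) / 0.04193 = 1.83 g/cm³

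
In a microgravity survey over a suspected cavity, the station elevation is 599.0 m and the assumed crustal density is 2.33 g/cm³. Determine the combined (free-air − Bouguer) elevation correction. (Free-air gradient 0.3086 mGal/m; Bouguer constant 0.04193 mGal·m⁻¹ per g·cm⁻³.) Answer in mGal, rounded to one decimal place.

Combined gradient = 0.3086 − 0.04193 × 2.33 = 0.2109031 mGal/m
Combined elevation correction = 0.2109031 × 599.0 = 126.3 mGal

126.3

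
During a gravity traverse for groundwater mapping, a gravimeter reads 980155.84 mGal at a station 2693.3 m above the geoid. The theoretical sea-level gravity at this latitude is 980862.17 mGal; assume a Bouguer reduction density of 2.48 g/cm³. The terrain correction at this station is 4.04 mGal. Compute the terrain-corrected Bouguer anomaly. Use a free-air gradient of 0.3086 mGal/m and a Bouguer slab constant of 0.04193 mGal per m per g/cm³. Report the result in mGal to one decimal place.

-151.2

Free-air correction = 0.3086 × 2693.3 = 831.15 mGal
Free-air anomaly = 980155.84 − 980862.17 + (831.15) = 124.82 mGal
Bouguer slab correction = 0.04193 × 2.48 × 2693.3 = 280.07 mGal
Simple Bouguer anomaly = 124.82 − (280.07) = -155.25 mGal
Complete Bouguer anomaly = -155.25 + 4.04 = -151.21 mGal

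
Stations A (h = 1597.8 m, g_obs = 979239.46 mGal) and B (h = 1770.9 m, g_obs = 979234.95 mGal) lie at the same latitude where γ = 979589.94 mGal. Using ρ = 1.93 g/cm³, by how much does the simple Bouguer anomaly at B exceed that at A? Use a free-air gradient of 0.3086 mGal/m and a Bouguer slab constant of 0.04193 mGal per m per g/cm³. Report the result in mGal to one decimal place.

Δg_SB(A) = 979239.46 − 979589.94 + 0.3086×1597.8 − 0.04193×1.93×1597.8 = 13.30 mGal
Δg_SB(B) = 979234.95 − 979589.94 + 0.3086×1770.9 − 0.04193×1.93×1770.9 = 48.20 mGal
Difference = 48.20 − (13.30) = 34.90 mGal

34.9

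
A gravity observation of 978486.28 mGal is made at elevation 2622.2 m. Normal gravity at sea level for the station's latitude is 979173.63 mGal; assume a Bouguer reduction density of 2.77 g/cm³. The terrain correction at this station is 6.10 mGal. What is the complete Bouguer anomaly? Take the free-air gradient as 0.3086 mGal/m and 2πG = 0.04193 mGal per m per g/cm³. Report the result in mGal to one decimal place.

Free-air correction = 0.3086 × 2622.2 = 809.21 mGal
Free-air anomaly = 978486.28 − 979173.63 + (809.21) = 121.86 mGal
Bouguer slab correction = 0.04193 × 2.77 × 2622.2 = 304.56 mGal
Simple Bouguer anomaly = 121.86 − (304.56) = -182.70 mGal
Complete Bouguer anomaly = -182.70 + 6.10 = -176.60 mGal

-176.6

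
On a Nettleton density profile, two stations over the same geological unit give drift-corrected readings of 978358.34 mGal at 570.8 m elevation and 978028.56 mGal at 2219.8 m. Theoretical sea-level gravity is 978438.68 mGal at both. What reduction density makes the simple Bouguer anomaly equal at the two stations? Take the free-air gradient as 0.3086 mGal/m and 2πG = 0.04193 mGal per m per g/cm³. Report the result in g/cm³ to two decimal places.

Δg_obs = 978028.56 − 978358.34 = -329.78 mGal over Δh = 2219.8 − 570.8 = 1649.0 m
Equal Bouguer anomalies ⇒ Δg_obs + (0.3086 − 0.04193ρ)·Δh = 0
0.3086 − 0.04193ρ = −Δg_obs/Δh = 0.19999
ρ = (0.3086 − 0.19999) / 0.04193 = 2.59 g/cm³

2.59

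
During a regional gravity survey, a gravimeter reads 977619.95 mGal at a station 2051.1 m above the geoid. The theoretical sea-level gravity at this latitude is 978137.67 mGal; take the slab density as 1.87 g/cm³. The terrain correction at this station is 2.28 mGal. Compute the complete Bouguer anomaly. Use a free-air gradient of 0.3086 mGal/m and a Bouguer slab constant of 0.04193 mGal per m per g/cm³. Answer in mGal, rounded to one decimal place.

-43.3

Free-air correction = 0.3086 × 2051.1 = 632.97 mGal
Free-air anomaly = 977619.95 − 978137.67 + (632.97) = 115.25 mGal
Bouguer slab correction = 0.04193 × 1.87 × 2051.1 = 160.82 mGal
Simple Bouguer anomaly = 115.25 − (160.82) = -45.57 mGal
Complete Bouguer anomaly = -45.57 + 2.28 = -43.29 mGal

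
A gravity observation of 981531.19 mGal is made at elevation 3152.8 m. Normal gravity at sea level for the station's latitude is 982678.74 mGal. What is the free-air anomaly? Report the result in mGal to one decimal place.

-174.6

Free-air correction = 0.3086 × 3152.8 = 972.95 mGal
Free-air anomaly = 981531.19 − 982678.74 + (972.95) = -174.60 mGal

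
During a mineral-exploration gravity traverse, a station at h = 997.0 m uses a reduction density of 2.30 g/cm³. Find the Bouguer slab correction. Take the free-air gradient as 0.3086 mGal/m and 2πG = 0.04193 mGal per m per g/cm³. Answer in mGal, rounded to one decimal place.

Bouguer slab correction = 0.04193 × 2.30 × 997.0 = 96.1 mGal

96.1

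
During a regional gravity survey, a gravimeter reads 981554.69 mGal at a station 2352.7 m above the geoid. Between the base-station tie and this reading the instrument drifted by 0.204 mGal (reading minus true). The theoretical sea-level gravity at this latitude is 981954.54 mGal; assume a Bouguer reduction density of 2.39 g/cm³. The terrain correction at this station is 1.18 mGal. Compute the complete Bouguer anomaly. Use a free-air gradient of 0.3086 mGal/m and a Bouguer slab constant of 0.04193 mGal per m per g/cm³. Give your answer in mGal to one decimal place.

91.4

Drift-corrected reading = 981554.69 − (0.204) = 981554.486 mGal
Free-air correction = 0.3086 × 2352.7 = 726.04 mGal
Free-air anomaly = 981554.486 − 981954.54 + (726.04) = 325.986 mGal
Bouguer slab correction = 0.04193 × 2.39 × 2352.7 = 235.77 mGal
Simple Bouguer anomaly = 325.986 − (235.77) = 90.216 mGal
Complete Bouguer anomaly = 90.216 + 1.18 = 91.396 mGal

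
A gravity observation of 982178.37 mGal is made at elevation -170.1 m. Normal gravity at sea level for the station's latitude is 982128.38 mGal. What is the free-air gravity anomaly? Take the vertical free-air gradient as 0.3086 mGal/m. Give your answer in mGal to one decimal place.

-2.5

Free-air correction = 0.3086 × -170.1 = -52.49 mGal
Free-air anomaly = 982178.37 − 982128.38 + (-52.49) = -2.50 mGal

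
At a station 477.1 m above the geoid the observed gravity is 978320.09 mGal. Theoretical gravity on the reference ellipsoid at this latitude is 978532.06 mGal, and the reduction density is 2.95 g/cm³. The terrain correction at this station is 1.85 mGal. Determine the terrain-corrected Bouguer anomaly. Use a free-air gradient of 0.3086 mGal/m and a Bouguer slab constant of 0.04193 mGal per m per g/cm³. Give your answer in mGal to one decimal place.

Free-air correction = 0.3086 × 477.1 = 147.23 mGal
Free-air anomaly = 978320.09 − 978532.06 + (147.23) = -64.74 mGal
Bouguer slab correction = 0.04193 × 2.95 × 477.1 = 59.01 mGal
Simple Bouguer anomaly = -64.74 − (59.01) = -123.75 mGal
Complete Bouguer anomaly = -123.75 + 1.85 = -121.90 mGal

-121.9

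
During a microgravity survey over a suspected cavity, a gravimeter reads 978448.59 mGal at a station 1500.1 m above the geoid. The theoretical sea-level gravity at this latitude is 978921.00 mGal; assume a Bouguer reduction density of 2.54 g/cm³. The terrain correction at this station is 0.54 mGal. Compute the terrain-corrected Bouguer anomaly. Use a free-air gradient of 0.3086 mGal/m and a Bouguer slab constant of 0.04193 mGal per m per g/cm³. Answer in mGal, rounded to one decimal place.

Free-air correction = 0.3086 × 1500.1 = 462.93 mGal
Free-air anomaly = 978448.59 − 978921.00 + (462.93) = -9.48 mGal
Bouguer slab correction = 0.04193 × 2.54 × 1500.1 = 159.76 mGal
Simple Bouguer anomaly = -9.48 − (159.76) = -169.24 mGal
Complete Bouguer anomaly = -169.24 + 0.54 = -168.70 mGal

-168.7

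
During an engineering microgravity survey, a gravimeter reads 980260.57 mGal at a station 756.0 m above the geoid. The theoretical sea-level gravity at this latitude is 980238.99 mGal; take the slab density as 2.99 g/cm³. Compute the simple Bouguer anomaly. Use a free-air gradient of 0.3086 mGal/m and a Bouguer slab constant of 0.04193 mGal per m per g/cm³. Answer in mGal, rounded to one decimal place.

160.1

Free-air correction = 0.3086 × 756.0 = 233.30 mGal
Free-air anomaly = 980260.57 − 980238.99 + (233.30) = 254.88 mGal
Bouguer slab correction = 0.04193 × 2.99 × 756.0 = 94.78 mGal
Simple Bouguer anomaly = 254.88 − (94.78) = 160.10 mGal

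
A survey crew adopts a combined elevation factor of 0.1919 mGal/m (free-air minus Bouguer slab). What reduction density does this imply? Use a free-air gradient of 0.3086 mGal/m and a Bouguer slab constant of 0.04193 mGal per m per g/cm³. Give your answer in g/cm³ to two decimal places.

0.1919 = 0.3086 − 0.04193 × ρ
ρ = (0.3086 − 0.1919) / 0.04193 = 2.78 g/cm³

2.78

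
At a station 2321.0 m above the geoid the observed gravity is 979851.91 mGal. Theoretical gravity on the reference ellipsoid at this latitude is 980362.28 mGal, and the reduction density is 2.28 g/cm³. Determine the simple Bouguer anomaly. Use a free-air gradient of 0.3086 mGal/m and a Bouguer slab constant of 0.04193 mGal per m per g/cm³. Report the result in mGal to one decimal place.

Free-air correction = 0.3086 × 2321.0 = 716.26 mGal
Free-air anomaly = 979851.91 − 980362.28 + (716.26) = 205.89 mGal
Bouguer slab correction = 0.04193 × 2.28 × 2321.0 = 221.89 mGal
Simple Bouguer anomaly = 205.89 − (221.89) = -16.00 mGal

-16.0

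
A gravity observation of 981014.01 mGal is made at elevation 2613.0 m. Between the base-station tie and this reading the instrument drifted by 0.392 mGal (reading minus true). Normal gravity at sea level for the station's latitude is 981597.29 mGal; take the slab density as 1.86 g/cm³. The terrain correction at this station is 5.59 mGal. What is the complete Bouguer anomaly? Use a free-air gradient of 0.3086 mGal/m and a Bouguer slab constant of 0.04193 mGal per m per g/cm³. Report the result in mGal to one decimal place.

Drift-corrected reading = 981014.01 − (0.392) = 981013.618 mGal
Free-air correction = 0.3086 × 2613.0 = 806.37 mGal
Free-air anomaly = 981013.618 − 981597.29 + (806.37) = 222.698 mGal
Bouguer slab correction = 0.04193 × 1.86 × 2613.0 = 203.79 mGal
Simple Bouguer anomaly = 222.698 − (203.79) = 18.908 mGal
Complete Bouguer anomaly = 18.908 + 5.59 = 24.498 mGal

24.5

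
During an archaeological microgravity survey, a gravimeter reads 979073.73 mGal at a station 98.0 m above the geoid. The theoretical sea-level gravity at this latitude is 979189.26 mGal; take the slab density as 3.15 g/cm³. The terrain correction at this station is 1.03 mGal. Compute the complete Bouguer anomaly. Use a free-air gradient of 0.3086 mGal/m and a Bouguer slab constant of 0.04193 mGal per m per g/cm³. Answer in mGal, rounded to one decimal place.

Free-air correction = 0.3086 × 98.0 = 30.24 mGal
Free-air anomaly = 979073.73 − 979189.26 + (30.24) = -85.29 mGal
Bouguer slab correction = 0.04193 × 3.15 × 98.0 = 12.94 mGal
Simple Bouguer anomaly = -85.29 − (12.94) = -98.23 mGal
Complete Bouguer anomaly = -98.23 + 1.03 = -97.20 mGal

-97.2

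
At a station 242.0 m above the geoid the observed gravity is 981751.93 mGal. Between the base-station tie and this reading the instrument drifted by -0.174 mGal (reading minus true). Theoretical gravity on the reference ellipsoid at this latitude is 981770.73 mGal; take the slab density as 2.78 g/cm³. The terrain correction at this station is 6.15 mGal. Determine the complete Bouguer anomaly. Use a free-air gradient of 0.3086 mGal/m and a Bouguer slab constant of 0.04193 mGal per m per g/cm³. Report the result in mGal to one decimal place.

Drift-corrected reading = 981751.93 − (-0.174) = 981752.104 mGal
Free-air correction = 0.3086 × 242.0 = 74.68 mGal
Free-air anomaly = 981752.104 − 981770.73 + (74.68) = 56.054 mGal
Bouguer slab correction = 0.04193 × 2.78 × 242.0 = 28.21 mGal
Simple Bouguer anomaly = 56.054 − (28.21) = 27.844 mGal
Complete Bouguer anomaly = 27.844 + 6.15 = 33.994 mGal

34.0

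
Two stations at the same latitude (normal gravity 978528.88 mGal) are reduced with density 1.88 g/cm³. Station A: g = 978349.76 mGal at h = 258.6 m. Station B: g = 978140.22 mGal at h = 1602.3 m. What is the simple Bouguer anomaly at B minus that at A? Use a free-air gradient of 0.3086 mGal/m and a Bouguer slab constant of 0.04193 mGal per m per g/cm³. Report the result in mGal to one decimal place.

Δg_SB(A) = 978349.76 − 978528.88 + 0.3086×258.6 − 0.04193×1.88×258.6 = -119.70 mGal
Δg_SB(B) = 978140.22 − 978528.88 + 0.3086×1602.3 − 0.04193×1.88×1602.3 = -20.50 mGal
Difference = -20.50 − (-119.70) = 99.20 mGal

99.2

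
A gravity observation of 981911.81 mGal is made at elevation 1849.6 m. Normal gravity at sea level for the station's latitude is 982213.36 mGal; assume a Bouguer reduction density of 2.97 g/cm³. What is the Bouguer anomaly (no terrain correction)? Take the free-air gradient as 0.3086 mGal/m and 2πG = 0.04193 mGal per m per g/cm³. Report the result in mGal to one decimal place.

38.9

Free-air correction = 0.3086 × 1849.6 = 570.79 mGal
Free-air anomaly = 981911.81 − 982213.36 + (570.79) = 269.24 mGal
Bouguer slab correction = 0.04193 × 2.97 × 1849.6 = 230.33 mGal
Simple Bouguer anomaly = 269.24 − (230.33) = 38.91 mGal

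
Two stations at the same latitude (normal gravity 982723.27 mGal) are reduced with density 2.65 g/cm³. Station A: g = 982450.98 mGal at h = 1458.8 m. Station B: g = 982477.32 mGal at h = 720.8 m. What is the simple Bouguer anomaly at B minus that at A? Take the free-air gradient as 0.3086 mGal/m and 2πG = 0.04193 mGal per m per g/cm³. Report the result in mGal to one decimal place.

Δg_SB(A) = 982450.98 − 982723.27 + 0.3086×1458.8 − 0.04193×2.65×1458.8 = 15.80 mGal
Δg_SB(B) = 982477.32 − 982723.27 + 0.3086×720.8 − 0.04193×2.65×720.8 = -103.60 mGal
Difference = -103.60 − (15.80) = -119.40 mGal

-119.4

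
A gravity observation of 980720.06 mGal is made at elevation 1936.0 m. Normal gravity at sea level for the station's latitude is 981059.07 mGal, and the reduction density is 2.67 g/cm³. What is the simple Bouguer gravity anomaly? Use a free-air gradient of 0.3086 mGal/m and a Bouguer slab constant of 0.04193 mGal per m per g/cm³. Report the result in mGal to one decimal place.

Free-air correction = 0.3086 × 1936.0 = 597.45 mGal
Free-air anomaly = 980720.06 − 981059.07 + (597.45) = 258.44 mGal
Bouguer slab correction = 0.04193 × 2.67 × 1936.0 = 216.74 mGal
Simple Bouguer anomaly = 258.44 − (216.74) = 41.70 mGal

41.7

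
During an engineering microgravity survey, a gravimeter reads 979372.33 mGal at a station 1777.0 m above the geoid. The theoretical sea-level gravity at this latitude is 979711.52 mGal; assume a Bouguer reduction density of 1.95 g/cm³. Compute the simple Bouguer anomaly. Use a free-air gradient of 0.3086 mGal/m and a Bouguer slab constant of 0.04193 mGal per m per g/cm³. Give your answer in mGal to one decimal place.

Free-air correction = 0.3086 × 1777.0 = 548.38 mGal
Free-air anomaly = 979372.33 − 979711.52 + (548.38) = 209.19 mGal
Bouguer slab correction = 0.04193 × 1.95 × 1777.0 = 145.29 mGal
Simple Bouguer anomaly = 209.19 − (145.29) = 63.90 mGal

63.9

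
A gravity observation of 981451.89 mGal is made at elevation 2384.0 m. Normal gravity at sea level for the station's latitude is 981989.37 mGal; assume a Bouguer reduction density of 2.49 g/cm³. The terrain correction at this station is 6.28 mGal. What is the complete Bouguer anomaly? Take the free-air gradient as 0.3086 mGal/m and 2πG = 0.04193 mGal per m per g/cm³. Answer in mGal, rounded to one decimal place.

-44.4

Free-air correction = 0.3086 × 2384.0 = 735.70 mGal
Free-air anomaly = 981451.89 − 981989.37 + (735.70) = 198.22 mGal
Bouguer slab correction = 0.04193 × 2.49 × 2384.0 = 248.90 mGal
Simple Bouguer anomaly = 198.22 − (248.90) = -50.68 mGal
Complete Bouguer anomaly = -50.68 + 6.28 = -44.40 mGal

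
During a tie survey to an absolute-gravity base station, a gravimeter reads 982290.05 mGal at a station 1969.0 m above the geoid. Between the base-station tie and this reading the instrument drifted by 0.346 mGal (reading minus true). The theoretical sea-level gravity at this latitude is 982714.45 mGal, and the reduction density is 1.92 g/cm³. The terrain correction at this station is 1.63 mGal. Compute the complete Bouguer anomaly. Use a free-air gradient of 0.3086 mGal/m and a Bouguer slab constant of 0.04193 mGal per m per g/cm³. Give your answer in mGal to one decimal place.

Drift-corrected reading = 982290.05 − (0.346) = 982289.704 mGal
Free-air correction = 0.3086 × 1969.0 = 607.63 mGal
Free-air anomaly = 982289.704 − 982714.45 + (607.63) = 182.884 mGal
Bouguer slab correction = 0.04193 × 1.92 × 1969.0 = 158.52 mGal
Simple Bouguer anomaly = 182.884 − (158.52) = 24.364 mGal
Complete Bouguer anomaly = 24.364 + 1.63 = 25.994 mGal

26.0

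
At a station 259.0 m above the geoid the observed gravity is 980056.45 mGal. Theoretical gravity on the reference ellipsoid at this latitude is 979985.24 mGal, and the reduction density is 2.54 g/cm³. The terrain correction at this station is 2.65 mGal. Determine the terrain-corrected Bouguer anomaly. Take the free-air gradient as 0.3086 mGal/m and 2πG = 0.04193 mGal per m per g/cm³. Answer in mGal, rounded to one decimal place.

126.2

Free-air correction = 0.3086 × 259.0 = 79.93 mGal
Free-air anomaly = 980056.45 − 979985.24 + (79.93) = 151.14 mGal
Bouguer slab correction = 0.04193 × 2.54 × 259.0 = 27.58 mGal
Simple Bouguer anomaly = 151.14 − (27.58) = 123.56 mGal
Complete Bouguer anomaly = 123.56 + 2.65 = 126.21 mGal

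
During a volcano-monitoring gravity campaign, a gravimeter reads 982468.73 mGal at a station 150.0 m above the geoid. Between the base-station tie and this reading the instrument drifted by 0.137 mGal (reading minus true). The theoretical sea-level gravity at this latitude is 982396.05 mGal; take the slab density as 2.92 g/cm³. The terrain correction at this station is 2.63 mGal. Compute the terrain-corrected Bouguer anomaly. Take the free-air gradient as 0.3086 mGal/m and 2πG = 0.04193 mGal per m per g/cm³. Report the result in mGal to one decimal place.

103.1

Drift-corrected reading = 982468.73 − (0.137) = 982468.593 mGal
Free-air correction = 0.3086 × 150.0 = 46.29 mGal
Free-air anomaly = 982468.593 − 982396.05 + (46.29) = 118.833 mGal
Bouguer slab correction = 0.04193 × 2.92 × 150.0 = 18.37 mGal
Simple Bouguer anomaly = 118.833 − (18.37) = 100.463 mGal
Complete Bouguer anomaly = 100.463 + 2.63 = 103.093 mGal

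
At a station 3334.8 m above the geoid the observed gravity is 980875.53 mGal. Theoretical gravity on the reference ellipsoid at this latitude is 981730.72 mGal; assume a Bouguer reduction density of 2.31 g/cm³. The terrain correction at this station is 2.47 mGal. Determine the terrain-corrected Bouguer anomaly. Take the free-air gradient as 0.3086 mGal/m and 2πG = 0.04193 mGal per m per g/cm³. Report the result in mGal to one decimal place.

-146.6

Free-air correction = 0.3086 × 3334.8 = 1029.12 mGal
Free-air anomaly = 980875.53 − 981730.72 + (1029.12) = 173.93 mGal
Bouguer slab correction = 0.04193 × 2.31 × 3334.8 = 323.00 mGal
Simple Bouguer anomaly = 173.93 − (323.00) = -149.07 mGal
Complete Bouguer anomaly = -149.07 + 2.47 = -146.60 mGal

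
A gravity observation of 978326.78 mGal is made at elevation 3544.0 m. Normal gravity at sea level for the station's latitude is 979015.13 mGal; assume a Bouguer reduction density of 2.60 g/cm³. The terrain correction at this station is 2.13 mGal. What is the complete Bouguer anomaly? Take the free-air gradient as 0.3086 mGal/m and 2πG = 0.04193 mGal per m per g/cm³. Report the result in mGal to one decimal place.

Free-air correction = 0.3086 × 3544.0 = 1093.68 mGal
Free-air anomaly = 978326.78 − 979015.13 + (1093.68) = 405.33 mGal
Bouguer slab correction = 0.04193 × 2.60 × 3544.0 = 386.36 mGal
Simple Bouguer anomaly = 405.33 − (386.36) = 18.97 mGal
Complete Bouguer anomaly = 18.97 + 2.13 = 21.10 mGal

21.1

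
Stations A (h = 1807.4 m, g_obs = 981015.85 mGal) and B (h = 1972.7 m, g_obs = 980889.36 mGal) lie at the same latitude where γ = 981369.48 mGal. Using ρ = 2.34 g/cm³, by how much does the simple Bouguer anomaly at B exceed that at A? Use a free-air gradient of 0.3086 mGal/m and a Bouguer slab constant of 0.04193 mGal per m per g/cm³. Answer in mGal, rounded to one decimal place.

-91.7

Δg_SB(A) = 981015.85 − 981369.48 + 0.3086×1807.4 − 0.04193×2.34×1807.4 = 26.80 mGal
Δg_SB(B) = 980889.36 − 981369.48 + 0.3086×1972.7 − 0.04193×2.34×1972.7 = -64.90 mGal
Difference = -64.90 − (26.80) = -91.70 mGal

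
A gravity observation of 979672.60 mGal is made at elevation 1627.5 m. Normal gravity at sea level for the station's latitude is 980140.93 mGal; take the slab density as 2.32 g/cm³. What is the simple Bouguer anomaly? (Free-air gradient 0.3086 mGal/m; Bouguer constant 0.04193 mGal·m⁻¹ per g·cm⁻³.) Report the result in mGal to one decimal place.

Free-air correction = 0.3086 × 1627.5 = 502.25 mGal
Free-air anomaly = 979672.60 − 980140.93 + (502.25) = 33.92 mGal
Bouguer slab correction = 0.04193 × 2.32 × 1627.5 = 158.32 mGal
Simple Bouguer anomaly = 33.92 − (158.32) = -124.40 mGal

-124.4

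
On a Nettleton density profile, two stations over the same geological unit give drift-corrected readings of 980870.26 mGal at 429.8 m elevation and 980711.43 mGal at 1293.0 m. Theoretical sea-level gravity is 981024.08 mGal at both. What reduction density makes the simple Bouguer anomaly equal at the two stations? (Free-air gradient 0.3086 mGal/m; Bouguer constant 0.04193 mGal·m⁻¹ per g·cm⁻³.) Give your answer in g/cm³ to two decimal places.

Δg_obs = 980711.43 − 980870.26 = -158.83 mGal over Δh = 1293.0 − 429.8 = 863.2 m
Equal Bouguer anomalies ⇒ Δg_obs + (0.3086 − 0.04193ρ)·Δh = 0
0.3086 − 0.04193ρ = −Δg_obs/Δh = 0.18400
ρ = (0.3086 − 0.18400) / 0.04193 = 2.97 g/cm³

2.97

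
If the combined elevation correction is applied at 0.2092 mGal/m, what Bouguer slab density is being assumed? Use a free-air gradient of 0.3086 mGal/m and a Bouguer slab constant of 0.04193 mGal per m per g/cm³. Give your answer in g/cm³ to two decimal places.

2.37

0.2092 = 0.3086 − 0.04193 × ρ
ρ = (0.3086 − 0.2092) / 0.04193 = 2.37 g/cm³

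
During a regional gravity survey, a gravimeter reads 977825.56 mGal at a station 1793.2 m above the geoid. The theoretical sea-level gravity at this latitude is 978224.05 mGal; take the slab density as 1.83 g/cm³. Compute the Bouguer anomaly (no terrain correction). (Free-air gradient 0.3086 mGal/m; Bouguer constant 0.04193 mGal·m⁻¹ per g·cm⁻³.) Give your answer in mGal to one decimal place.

17.3

Free-air correction = 0.3086 × 1793.2 = 553.38 mGal
Free-air anomaly = 977825.56 − 978224.05 + (553.38) = 154.89 mGal
Bouguer slab correction = 0.04193 × 1.83 × 1793.2 = 137.60 mGal
Simple Bouguer anomaly = 154.89 − (137.60) = 17.29 mGal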